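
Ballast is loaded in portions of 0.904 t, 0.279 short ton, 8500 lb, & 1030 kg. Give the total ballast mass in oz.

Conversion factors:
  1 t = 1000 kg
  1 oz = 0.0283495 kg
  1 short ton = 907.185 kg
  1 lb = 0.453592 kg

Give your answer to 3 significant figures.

2.13×10⁵ oz

0.904 t × 1000 → 904 kg
0.279 short ton × 907.185 → 253.105 kg
8500 lb × 0.453592 → 3855.53 kg
1030 kg (already kg)
Total: 904 + 253.105 + 3855.53 + 1030 = 6042.64 kg
In oz: 6042.64 / 0.0283495 = 213148 oz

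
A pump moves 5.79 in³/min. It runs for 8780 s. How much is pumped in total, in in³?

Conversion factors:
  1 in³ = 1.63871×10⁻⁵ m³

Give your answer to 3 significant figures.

847 in³

5.79 in³/min → 1.58136×10⁻⁶ m³/s
V = Q × t = 1.58136×10⁻⁶ × 8780 = 0.0138843 m³
In in³: 0.0138843 / 1.63871×10⁻⁵ = 847.27 in³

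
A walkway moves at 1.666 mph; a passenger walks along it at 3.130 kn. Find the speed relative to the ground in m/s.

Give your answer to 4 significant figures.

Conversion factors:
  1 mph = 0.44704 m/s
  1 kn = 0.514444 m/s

2.355 m/s

1.666 mph × 0.44704 = 0.744769 m/s
3.130 kn × 0.514444 = 1.61021 m/s
Combined: 0.744769 + 1.61021 = 2.35498 m/s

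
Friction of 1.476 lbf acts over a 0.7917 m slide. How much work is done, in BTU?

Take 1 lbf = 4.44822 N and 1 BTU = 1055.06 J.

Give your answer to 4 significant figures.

1.476 lbf × 4.44822 = 6.56557 N
W = F × d = 6.56557 N × 0.7917 m = 5.19796 J
5.19796 J ÷ (1055.06 J/BTU) = 0.0049267 BTU

0.004927 BTU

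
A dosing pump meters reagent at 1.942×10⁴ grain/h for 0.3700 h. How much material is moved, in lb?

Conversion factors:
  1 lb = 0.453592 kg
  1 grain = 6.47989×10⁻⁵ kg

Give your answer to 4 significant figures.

1.026 lb

1.942×10⁴ grain/h → 3.49554×10⁻⁴ kg/s
0.3700 h → 1332 s
m = ṁ × t = 3.49554×10⁻⁴ × 1332 = 0.465606 kg
In lb: 0.465606 / 0.453592 = 1.02649 lb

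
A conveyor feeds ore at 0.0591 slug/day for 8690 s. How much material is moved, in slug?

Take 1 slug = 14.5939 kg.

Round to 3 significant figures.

0.00594 slug

0.0591 slug/day → 9.98263×10⁻⁶ kg/s
m = ṁ × t = 9.98263×10⁻⁶ × 8690 = 0.0867491 kg
In slug: 0.0867491 / 14.5939 = 0.0059442 slug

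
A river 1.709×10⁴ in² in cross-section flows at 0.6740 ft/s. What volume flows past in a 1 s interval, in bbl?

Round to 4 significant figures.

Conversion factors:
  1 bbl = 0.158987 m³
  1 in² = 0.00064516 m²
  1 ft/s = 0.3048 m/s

14.25 bbl

0.6740 ft/s × 0.3048 → 0.205435 m/s
1.709×10⁴ in² × 0.00064516 → 11.0258 m²
V = v × A × t = 0.205435 m/s × 11.0258 m² × 1 s = 2.26509 m³
2.26509 m³ ÷ (0.158987 m³/bbl) = 14.247 bbl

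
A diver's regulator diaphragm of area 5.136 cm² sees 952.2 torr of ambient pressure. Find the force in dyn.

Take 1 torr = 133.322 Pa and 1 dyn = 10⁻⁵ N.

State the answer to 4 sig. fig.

6.520×10⁶ dyn

952.2 torr × 133.322 → 126949 Pa
5.136 cm² × 0.0001 → 5.136×10⁻⁴ m²
F = P × A = 126949 Pa × 5.136×10⁻⁴ m² = 65.201 N
65.201 N ÷ (10⁻⁵ N/dyn) = 6.5201×10⁶ dyn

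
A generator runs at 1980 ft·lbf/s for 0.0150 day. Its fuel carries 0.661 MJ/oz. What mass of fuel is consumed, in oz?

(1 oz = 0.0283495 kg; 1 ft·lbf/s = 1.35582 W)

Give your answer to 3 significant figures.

1980 ft·lbf/s → 2684.52 W
0.0150 day → 1296 s
E = P × t = 2684.52 × 1296 = 3.47914×10⁶ J
0.661 MJ/oz → 2.33161×10⁷ J/kg
m = E / e_s = 3.47914×10⁶ / 2.33161×10⁷ = 0.149216 kg
In oz: 0.149216 / 0.0283495 = 5.26344 oz

5.26 oz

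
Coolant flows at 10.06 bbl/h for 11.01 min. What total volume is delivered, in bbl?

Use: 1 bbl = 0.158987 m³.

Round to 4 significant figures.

10.06 bbl/h → 4.4428×10⁻⁴ m³/s
11.01 min → 660.6 s
V = Q × t = 4.4428×10⁻⁴ × 660.6 = 0.293491 m³
In bbl: 0.293491 / 0.158987 = 1.84601 bbl

1.846 bbl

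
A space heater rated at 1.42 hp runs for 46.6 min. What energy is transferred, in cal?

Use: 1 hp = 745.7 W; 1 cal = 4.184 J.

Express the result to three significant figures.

7.08×10⁵ cal

1.42 hp × 745.7 → 1058.89 W
46.6 min × 60 → 2796 s
E = P × t = 1058.89 W × 2796 s = 2.96066×10⁶ J
2.96066×10⁶ J ÷ (4.184 J/cal) = 707615 cal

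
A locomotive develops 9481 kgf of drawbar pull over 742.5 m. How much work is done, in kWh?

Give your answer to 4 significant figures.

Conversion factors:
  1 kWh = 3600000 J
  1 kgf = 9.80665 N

9481 kgf × 9.80665 = 92976.8 N
W = F × d = 92976.8 N × 742.5 m = 6.90353×10⁷ J
6.90353×10⁷ J ÷ (3600000 J/kWh) = 19.1765 kWh

19.18 kWh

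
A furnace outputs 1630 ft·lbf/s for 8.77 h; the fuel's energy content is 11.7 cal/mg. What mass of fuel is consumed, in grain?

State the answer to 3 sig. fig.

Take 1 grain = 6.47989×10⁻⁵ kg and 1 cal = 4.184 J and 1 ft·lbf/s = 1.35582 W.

2.20×10⁴ grain

1630 ft·lbf/s → 2209.99 W
8.77 h → 31572 s
E = P × t = 2209.99 × 31572 = 6.97738×10⁷ J
11.7 cal/mg → 4.89528×10⁷ J/kg
m = E / e_s = 6.97738×10⁷ / 4.89528×10⁷ = 1.42533 kg
In grain: 1.42533 / 6.47989×10⁻⁵ = 21996.2 grain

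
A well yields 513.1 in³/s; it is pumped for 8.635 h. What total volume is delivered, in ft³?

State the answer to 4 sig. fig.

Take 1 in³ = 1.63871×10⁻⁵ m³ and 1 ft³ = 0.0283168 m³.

9230 ft³

513.1 in³/s → 0.00840822 m³/s
8.635 h → 31086 s
V = Q × t = 0.00840822 × 31086 = 261.378 m³
In ft³: 261.378 / 0.0283168 = 9230.49 ft³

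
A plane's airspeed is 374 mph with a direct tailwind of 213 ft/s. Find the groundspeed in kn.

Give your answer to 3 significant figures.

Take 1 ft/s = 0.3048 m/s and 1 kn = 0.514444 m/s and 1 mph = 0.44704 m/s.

374 mph × 0.44704 → 167.193 m/s
213 ft/s × 0.3048 → 64.9224 m/s
Total: 167.193 + 64.9224 = 232.115 m/s
In kn: 232.115 / 0.514444 = 451.196 kn

451 kn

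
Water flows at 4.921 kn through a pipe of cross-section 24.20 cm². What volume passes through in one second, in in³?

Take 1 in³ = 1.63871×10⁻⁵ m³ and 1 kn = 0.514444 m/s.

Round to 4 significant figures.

373.9 in³

4.921 kn × 0.514444 = 2.53158 m/s
24.20 cm² × 0.0001 = 0.00242 m²
V = v × A × t = 2.53158 m/s × 0.00242 m² × 1 s = 0.00612642 m³
0.00612642 m³ ÷ (1.63871×10⁻⁵ m³/in³) = 373.856 in³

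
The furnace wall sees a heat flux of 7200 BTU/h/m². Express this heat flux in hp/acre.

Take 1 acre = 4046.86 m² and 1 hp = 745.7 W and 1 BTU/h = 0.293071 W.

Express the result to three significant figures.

1.15×10⁴ hp/acre

7200 BTU/h/m² × 0.293071 W/BTU/h = 2110.11 W/m²
2110.11 W/m² ÷ 745.7 W/hp × 4046.86 m²/acre = 11451.4 hp/acre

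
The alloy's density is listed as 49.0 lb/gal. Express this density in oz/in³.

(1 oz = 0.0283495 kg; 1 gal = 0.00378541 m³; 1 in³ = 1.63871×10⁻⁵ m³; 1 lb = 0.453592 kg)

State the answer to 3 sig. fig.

49.0 lb/gal × 0.453592 kg/lb ÷ 0.00378541 m³/gal = 5871.49 kg/m³
5871.49 kg/m³ ÷ 0.0283495 kg/oz × 1.63871×10⁻⁵ m³/in³ = 3.39395 oz/in³

3.39 oz/in³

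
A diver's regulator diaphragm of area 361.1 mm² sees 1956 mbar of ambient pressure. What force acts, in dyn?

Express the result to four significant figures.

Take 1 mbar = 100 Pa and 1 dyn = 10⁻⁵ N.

1956 mbar × 100 → 195600 Pa
361.1 mm² × 10⁻⁶ → 3.611×10⁻⁴ m²
F = P × A = 195600 Pa × 3.611×10⁻⁴ m² = 70.6312 N
70.6312 N ÷ (10⁻⁵ N/dyn) = 7.06312×10⁶ dyn

7.063×10⁶ dyn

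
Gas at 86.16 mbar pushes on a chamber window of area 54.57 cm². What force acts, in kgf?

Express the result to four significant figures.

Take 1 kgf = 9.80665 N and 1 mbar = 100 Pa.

4.794 kgf

86.16 mbar × 100 → 8616 Pa
54.57 cm² × 0.0001 → 0.005457 m²
F = P × A = 8616 Pa × 0.005457 m² = 47.0175 N
47.0175 N ÷ (9.80665 N/kgf) = 4.79445 kgf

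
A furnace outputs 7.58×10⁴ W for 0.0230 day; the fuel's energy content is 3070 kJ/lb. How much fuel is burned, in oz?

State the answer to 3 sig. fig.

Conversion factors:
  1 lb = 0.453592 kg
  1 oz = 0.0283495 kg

0.0230 day → 1987.2 s
E = P × t = 75800 × 1987.2 = 1.5063×10⁸ J
3070 kJ/lb → 6.7682×10⁶ J/kg
m = E / e_s = 1.5063×10⁸ / 6.7682×10⁶ = 22.2555 kg
In oz: 22.2555 / 0.0283495 = 785.04 oz

785 oz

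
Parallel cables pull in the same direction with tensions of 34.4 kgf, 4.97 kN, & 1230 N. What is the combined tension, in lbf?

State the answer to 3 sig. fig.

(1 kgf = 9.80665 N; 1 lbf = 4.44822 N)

1470 lbf

34.4 kgf × 9.80665 → 337.349 N
4.97 kN × 1000 → 4970 N
1230 N (already N)
Total: 337.349 + 4970 + 1230 = 6537.35 N
In lbf: 6537.35 / 4.44822 = 1469.66 lbf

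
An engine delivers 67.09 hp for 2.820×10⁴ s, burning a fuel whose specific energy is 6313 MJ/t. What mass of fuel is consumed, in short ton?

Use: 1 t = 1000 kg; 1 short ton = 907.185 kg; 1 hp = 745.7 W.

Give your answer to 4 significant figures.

0.2463 short ton

67.09 hp → 50029 W
E = P × t = 50029 × 28200 = 1.41082×10⁹ J
6313 MJ/t → 6.313×10⁶ J/kg
m = E / e_s = 1.41082×10⁹ / 6.313×10⁶ = 223.479 kg
In short ton: 223.479 / 907.185 = 0.246343 short ton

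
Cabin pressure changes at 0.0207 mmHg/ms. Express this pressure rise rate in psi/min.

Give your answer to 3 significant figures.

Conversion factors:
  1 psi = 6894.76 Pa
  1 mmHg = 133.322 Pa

24.0 psi/min

0.0207 mmHg/ms × 133.322 Pa/mmHg ÷ 0.001 s/ms = 2759.77 Pa/s
2759.77 Pa/s ÷ 6894.76 Pa/psi × 60 s/min = 24.0162 psi/min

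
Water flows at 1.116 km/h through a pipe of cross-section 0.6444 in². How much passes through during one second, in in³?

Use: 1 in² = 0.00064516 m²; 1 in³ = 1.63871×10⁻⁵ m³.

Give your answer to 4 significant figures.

7.865 in³

1.116 km/h × (1/3.6) = 0.31 m/s
0.6444 in² × 0.00064516 = 4.15741×10⁻⁴ m²
V = v × A × t = 0.31 m/s × 4.15741×10⁻⁴ m² × 1 s = 1.2888×10⁻⁴ m³
1.2888×10⁻⁴ m³ ÷ (1.63871×10⁻⁵ m³/in³) = 7.86472 in³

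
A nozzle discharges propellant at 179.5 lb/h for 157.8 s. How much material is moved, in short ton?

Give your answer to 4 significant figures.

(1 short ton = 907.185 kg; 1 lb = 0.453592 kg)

179.5 lb/h → 0.0226166 kg/s
m = ṁ × t = 0.0226166 × 157.8 = 3.5689 kg
In short ton: 3.5689 / 907.185 = 0.00393404 short ton

0.003934 short ton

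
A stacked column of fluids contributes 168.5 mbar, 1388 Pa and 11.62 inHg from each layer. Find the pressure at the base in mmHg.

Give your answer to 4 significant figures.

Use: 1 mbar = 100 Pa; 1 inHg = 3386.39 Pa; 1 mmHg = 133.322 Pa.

168.5 mbar × 100 → 16850 Pa
1388 Pa (already Pa)
11.62 inHg × 3386.39 → 39349.9 Pa
Sum: 16850 + 1388 + 39349.9 = 57587.9 Pa
In mmHg: 57587.9 / 133.322 = 431.946 mmHg

431.9 mmHg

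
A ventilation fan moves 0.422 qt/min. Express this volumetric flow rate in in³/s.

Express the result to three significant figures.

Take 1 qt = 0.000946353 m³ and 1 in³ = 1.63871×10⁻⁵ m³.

0.422 qt/min × 0.000946353 m³/qt ÷ 60 s/min = 6.65602×10⁻⁶ m³/s
6.65602×10⁻⁶ m³/s ÷ 1.63871×10⁻⁵ m³/in³ = 0.406174 in³/s

0.406 in³/s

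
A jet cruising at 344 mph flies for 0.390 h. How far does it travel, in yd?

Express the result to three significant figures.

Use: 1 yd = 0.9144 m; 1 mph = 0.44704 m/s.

344 mph × 0.44704 → 153.782 m/s
0.390 h × 3600 → 1404 s
d = v × t = 153.782 m/s × 1404 s = 215910 m
215910 m ÷ (0.9144 m/yd) = 236122 yd

2.36×10⁵ yd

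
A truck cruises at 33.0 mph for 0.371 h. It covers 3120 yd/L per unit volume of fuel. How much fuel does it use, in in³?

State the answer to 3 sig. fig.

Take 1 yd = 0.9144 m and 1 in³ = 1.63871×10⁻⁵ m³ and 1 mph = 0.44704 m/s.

421 in³

33.0 mph → 14.7523 m/s
0.371 h → 1335.6 s
d = v × t = 14.7523 × 1335.6 = 19703.2 m
3120 yd/L → 2.85293×10⁶ m/m³
V = d / (distance per unit fuel) = 19703.2 / 2.85293×10⁶ = 0.0069063 m³
In in³: 0.0069063 / 1.63871×10⁻⁵ = 421.447 in³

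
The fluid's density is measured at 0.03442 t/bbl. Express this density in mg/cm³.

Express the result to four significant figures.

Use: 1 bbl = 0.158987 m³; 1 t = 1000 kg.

216.5 mg/cm³

0.03442 t/bbl × 1000 kg/t ÷ 0.158987 m³/bbl = 216.496 kg/m³
216.496 kg/m³ ÷ 10⁻⁶ kg/mg × 10⁻⁶ m³/cm³ = 216.496 mg/cm³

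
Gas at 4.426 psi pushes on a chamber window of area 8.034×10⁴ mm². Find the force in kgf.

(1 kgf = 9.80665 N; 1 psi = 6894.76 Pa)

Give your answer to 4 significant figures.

250.0 kgf

4.426 psi × 6894.76 = 30516.2 Pa
8.034×10⁴ mm² × 10⁻⁶ = 0.08034 m²
F = P × A = 30516.2 Pa × 0.08034 m² = 2451.67 N
2451.67 N ÷ (9.80665 N/kgf) = 250.001 kgf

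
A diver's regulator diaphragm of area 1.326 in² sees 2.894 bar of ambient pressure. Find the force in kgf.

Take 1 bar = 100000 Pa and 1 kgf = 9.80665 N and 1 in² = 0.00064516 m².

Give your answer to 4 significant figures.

2.894 bar × 100000 → 289400 Pa
1.326 in² × 0.00064516 → 8.55482×10⁻⁴ m²
F = P × A = 289400 Pa × 8.55482×10⁻⁴ m² = 247.576 N
247.576 N ÷ (9.80665 N/kgf) = 25.2457 kgf

25.25 kgf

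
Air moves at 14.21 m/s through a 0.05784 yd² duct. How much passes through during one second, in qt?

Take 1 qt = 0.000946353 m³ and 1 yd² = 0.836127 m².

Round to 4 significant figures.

726.2 qt

0.05784 yd² × 0.836127 = 0.0483616 m²
V = v × A × t = 14.21 m/s × 0.0483616 m² × 1 s = 0.687218 m³
0.687218 m³ ÷ (0.000946353 m³/qt) = 726.175 qt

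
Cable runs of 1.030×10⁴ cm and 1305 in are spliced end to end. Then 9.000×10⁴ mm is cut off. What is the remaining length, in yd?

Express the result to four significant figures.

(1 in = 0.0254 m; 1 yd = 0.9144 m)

1.030×10⁴ cm × 0.01 = 103 m
1305 in × 0.0254 = 33.147 m
9.000×10⁴ mm × 0.001 = 90 m
Net: 103 + 33.147 − 90 = 46.147 m
In yd: 46.147 / 0.9144 = 50.467 yd

50.47 yd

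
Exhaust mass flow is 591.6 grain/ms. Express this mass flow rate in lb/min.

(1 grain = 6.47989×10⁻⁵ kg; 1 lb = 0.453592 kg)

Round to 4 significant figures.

591.6 grain/ms × 6.47989×10⁻⁵ kg/grain ÷ 0.001 s/ms = 38.335 kg/s
38.335 kg/s ÷ 0.453592 kg/lb × 60 s/min = 5070.86 lb/min

5071 lb/min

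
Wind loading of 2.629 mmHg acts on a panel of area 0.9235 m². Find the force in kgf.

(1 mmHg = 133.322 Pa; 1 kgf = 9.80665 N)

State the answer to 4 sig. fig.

2.629 mmHg × 133.322 → 350.504 Pa
F = P × A = 350.504 Pa × 0.9235 m² = 323.69 N
323.69 N ÷ (9.80665 N/kgf) = 33.0072 kgf

33.01 kgf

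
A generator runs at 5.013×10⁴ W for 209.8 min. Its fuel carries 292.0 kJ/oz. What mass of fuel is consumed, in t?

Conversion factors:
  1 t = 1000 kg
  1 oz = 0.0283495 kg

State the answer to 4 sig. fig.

0.06127 t

209.8 min → 12588 s
E = P × t = 50130 × 12588 = 6.31036×10⁸ J
292.0 kJ/oz → 1.03×10⁷ J/kg
m = E / e_s = 6.31036×10⁸ / 1.03×10⁷ = 61.2656 kg
In t: 61.2656 / 1000 = 0.0612656 t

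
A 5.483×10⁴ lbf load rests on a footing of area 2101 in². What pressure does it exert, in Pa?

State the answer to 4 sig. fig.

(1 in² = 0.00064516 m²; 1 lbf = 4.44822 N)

1.799×10⁵ Pa

5.483×10⁴ lbf × 4.44822 = 243896 N
2101 in² × 0.00064516 = 1.35548 m²
P = F / A = 243896 N / 1.35548 m² = 179933 Pa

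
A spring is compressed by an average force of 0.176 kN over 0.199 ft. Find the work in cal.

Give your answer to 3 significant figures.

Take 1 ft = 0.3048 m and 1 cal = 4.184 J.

0.176 kN × 1000 = 176 N
0.199 ft × 0.3048 = 0.0606552 m
W = F × d = 176 N × 0.0606552 m = 10.6753 J
10.6753 J ÷ (4.184 J/cal) = 2.55146 cal

2.55 cal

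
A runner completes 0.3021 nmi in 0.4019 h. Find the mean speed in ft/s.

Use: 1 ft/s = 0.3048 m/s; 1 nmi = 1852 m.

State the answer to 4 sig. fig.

0.3021 nmi × 1852 = 559.489 m
0.4019 h × 3600 = 1446.84 s
v = d / t = 559.489 m / 1446.84 s = 0.386697 m/s
0.386697 m/s ÷ (0.3048 m/s/ft/s) = 1.26869 ft/s

1.269 ft/s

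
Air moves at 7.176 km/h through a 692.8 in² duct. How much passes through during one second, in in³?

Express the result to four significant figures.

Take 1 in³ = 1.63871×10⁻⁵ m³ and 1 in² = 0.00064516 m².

7.176 km/h × (1/3.6) → 1.99333 m/s
692.8 in² × 0.00064516 → 0.446967 m²
V = v × A × t = 1.99333 m/s × 0.446967 m² × 1 s = 0.890953 m³
0.890953 m³ ÷ (1.63871×10⁻⁵ m³/in³) = 54369.2 in³

5.437×10⁴ in³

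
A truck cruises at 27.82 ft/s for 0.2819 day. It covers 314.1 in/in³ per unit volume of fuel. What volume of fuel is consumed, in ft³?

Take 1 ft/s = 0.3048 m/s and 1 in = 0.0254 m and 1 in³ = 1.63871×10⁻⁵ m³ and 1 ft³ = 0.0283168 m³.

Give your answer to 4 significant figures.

27.82 ft/s → 8.47954 m/s
0.2819 day → 24356.2 s
d = v × t = 8.47954 × 24356.2 = 206529 m
314.1 in/in³ → 486855 m/m³
V = d / (distance per unit fuel) = 206529 / 486855 = 0.42421 m³
In ft³: 0.42421 / 0.0283168 = 14.9809 ft³

14.98 ft³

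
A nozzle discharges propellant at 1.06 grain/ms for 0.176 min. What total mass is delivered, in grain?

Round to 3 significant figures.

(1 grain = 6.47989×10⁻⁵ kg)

1.12×10⁴ grain

1.06 grain/ms → 0.0686868 kg/s
0.176 min → 10.56 s
m = ṁ × t = 0.0686868 × 10.56 = 0.725333 kg
In grain: 0.725333 / 6.47989×10⁻⁵ = 11193.6 grain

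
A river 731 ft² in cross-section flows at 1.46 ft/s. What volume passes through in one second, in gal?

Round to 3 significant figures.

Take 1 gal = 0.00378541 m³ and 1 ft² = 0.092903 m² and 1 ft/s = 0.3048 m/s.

7980 gal

1.46 ft/s × 0.3048 = 0.445008 m/s
731 ft² × 0.092903 = 67.9121 m²
V = v × A × t = 0.445008 m/s × 67.9121 m² × 1 s = 30.2214 m³
30.2214 m³ ÷ (0.00378541 m³/gal) = 7983.65 gal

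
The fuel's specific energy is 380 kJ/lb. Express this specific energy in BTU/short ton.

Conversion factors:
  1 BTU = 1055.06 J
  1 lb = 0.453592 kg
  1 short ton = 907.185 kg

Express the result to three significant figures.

7.20×10⁵ BTU/short ton

380 kJ/lb × 1000 J/kJ ÷ 0.453592 kg/lb = 837757 J/kg
837757 J/kg ÷ 1055.06 J/BTU × 907.185 kg/short ton = 720339 BTU/short ton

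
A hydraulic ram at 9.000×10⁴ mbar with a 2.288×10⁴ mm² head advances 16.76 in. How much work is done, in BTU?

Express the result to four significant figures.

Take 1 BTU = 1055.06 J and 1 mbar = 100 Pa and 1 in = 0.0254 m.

9.000×10⁴ mbar → 9×10⁶ Pa
2.288×10⁴ mm² → 0.02288 m²
F = P × A = 9×10⁶ × 0.02288 = 205920 N
16.76 in → 0.425704 m
W = F × d = 205920 × 0.425704 = 87661 J
In BTU: 87661 / 1055.06 = 83.0863 BTU

83.09 BTU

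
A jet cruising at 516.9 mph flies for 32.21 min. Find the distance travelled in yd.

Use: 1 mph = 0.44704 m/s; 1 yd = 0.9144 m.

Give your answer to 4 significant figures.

4.884×10⁵ yd

516.9 mph × 0.44704 = 231.075 m/s
32.21 min × 60 = 1932.6 s
d = v × t = 231.075 m/s × 1932.6 s = 446576 m
446576 m ÷ (0.9144 m/yd) = 488381 yd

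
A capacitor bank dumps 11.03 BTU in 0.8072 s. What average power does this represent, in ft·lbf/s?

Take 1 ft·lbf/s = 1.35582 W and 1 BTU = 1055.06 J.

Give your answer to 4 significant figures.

1.063×10⁴ ft·lbf/s

11.03 BTU × 1055.06 → 11637.3 J
P = E / t = 11637.3 J / 0.8072 s = 14416.9 W
14416.9 W ÷ (1.35582 W/ft·lbf/s) = 10633.3 ft·lbf/s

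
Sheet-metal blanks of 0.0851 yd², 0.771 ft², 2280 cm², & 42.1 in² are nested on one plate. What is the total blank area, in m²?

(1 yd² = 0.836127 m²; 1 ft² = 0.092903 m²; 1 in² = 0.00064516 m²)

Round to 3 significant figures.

0.398 m²

0.0851 yd² × 0.836127 → 0.0711544 m²
0.771 ft² × 0.092903 → 0.0716282 m²
2280 cm² × 0.0001 → 0.228 m²
42.1 in² × 0.00064516 → 0.0271612 m²
Total: 0.0711544 + 0.0716282 + 0.228 + 0.0271612 = 0.397944 m²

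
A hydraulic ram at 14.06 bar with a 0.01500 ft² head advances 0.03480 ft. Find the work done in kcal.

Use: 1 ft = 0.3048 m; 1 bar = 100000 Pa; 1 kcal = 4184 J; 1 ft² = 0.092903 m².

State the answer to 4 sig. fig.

14.06 bar → 1.406×10⁶ Pa
0.01500 ft² → 0.00139354 m²
F = P × A = 1.406×10⁶ × 0.00139354 = 1959.32 N
0.03480 ft → 0.010607 m
W = F × d = 1959.32 × 0.010607 = 20.7825 J
In kcal: 20.7825 / 4184 = 0.00496714 kcal

0.004967 kcal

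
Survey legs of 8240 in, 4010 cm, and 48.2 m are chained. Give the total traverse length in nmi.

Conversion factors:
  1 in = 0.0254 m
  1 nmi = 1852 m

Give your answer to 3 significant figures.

8240 in × 0.0254 = 209.296 m
4010 cm × 0.01 = 40.1 m
48.2 m (already m)
Sum: 209.296 + 40.1 + 48.2 = 297.596 m
In nmi: 297.596 / 1852 = 0.160689 nmi

0.161 nmi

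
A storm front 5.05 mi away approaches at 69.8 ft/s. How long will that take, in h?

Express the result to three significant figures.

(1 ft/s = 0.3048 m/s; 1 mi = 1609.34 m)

0.106 h

5.05 mi × 1609.34 → 8127.17 m
69.8 ft/s × 0.3048 → 21.275 m/s
t = d / v = 8127.17 m / 21.275 m/s = 382.006 s
382.006 s ÷ (3600 s/h) = 0.106113 h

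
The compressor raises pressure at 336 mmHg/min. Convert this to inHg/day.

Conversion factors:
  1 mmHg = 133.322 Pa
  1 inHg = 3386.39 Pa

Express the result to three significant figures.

336 mmHg/min × 133.322 Pa/mmHg ÷ 60 s/min = 746.603 Pa/s
746.603 Pa/s ÷ 3386.39 Pa/inHg × 86400 s/day = 19048.8 inHg/day

1.90×10⁴ inHg/day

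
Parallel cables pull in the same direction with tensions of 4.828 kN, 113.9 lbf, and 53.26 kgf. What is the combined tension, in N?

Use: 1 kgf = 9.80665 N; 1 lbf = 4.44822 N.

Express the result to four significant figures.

5857 N

4.828 kN × 1000 = 4828 N
113.9 lbf × 4.44822 = 506.652 N
53.26 kgf × 9.80665 = 522.302 N
Total: 4828 + 506.652 + 522.302 = 5856.95 N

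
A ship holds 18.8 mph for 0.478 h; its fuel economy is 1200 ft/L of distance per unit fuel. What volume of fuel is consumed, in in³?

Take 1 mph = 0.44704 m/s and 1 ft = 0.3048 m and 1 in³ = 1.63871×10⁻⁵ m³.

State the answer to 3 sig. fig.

18.8 mph → 8.40435 m/s
0.478 h → 1720.8 s
d = v × t = 8.40435 × 1720.8 = 14462.2 m
1200 ft/L → 365760 m/m³
V = d / (distance per unit fuel) = 14462.2 / 365760 = 0.0395401 m³
In in³: 0.0395401 / 1.63871×10⁻⁵ = 2412.88 in³

2410 in³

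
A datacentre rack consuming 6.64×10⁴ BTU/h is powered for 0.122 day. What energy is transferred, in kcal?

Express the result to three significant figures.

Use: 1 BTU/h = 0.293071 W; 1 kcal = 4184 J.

4.90×10⁴ kcal

6.64×10⁴ BTU/h × 0.293071 = 19459.9 W
0.122 day × 86400 = 10540.8 s
E = P × t = 19459.9 W × 10540.8 s = 2.05123×10⁸ J
2.05123×10⁸ J ÷ (4184 J/kcal) = 49025.6 kcal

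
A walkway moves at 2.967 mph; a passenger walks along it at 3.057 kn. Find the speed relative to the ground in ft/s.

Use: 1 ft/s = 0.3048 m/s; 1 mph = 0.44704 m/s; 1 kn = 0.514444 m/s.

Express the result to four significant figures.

2.967 mph × 0.44704 = 1.32637 m/s
3.057 kn × 0.514444 = 1.57266 m/s
Sum: 1.32637 + 1.57266 = 2.89903 m/s
In ft/s: 2.89903 / 0.3048 = 9.51125 ft/s

9.511 ft/s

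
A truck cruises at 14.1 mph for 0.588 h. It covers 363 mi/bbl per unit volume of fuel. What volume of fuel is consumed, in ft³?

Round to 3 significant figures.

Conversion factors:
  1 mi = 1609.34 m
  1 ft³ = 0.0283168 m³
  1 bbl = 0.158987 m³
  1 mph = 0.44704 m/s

14.1 mph → 6.30326 m/s
0.588 h → 2116.8 s
d = v × t = 6.30326 × 2116.8 = 13342.7 m
363 mi/bbl → 3.67445×10⁶ m/m³
V = d / (distance per unit fuel) = 13342.7 / 3.67445×10⁶ = 0.00363121 m³
In ft³: 0.00363121 / 0.0283168 = 0.128235 ft³

0.128 ft³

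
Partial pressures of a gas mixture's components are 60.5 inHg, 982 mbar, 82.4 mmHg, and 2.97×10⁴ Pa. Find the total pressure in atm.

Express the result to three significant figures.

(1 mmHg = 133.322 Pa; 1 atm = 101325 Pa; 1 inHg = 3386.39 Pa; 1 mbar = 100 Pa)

60.5 inHg × 3386.39 = 204877 Pa
982 mbar × 100 = 98200 Pa
82.4 mmHg × 133.322 = 10985.7 Pa
2.97×10⁴ Pa (already Pa)
Total: 204877 + 98200 + 10985.7 + 29700 = 343763 Pa
In atm: 343763 / 101325 = 3.39268 atm

3.39 atm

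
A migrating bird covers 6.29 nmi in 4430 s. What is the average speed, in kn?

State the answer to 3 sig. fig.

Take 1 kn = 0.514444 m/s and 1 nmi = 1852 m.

6.29 nmi × 1852 → 11649.1 m
v = d / t = 11649.1 m / 4430 s = 2.62959 m/s
2.62959 m/s ÷ (0.514444 m/s/kn) = 5.11152 kn

5.11 kn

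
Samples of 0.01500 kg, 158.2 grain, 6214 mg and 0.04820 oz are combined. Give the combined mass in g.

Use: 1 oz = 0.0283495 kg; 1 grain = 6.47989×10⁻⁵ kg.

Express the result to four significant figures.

32.83 g

0.01500 kg (already kg)
158.2 grain × 6.47989×10⁻⁵ = 0.0102512 kg
6214 mg × 10⁻⁶ = 0.006214 kg
0.04820 oz × 0.0283495 = 0.00136645 kg
Sum: 0.015 + 0.0102512 + 0.006214 + 0.00136645 = 0.0328316 kg
In g: 0.0328316 / 0.001 = 32.8316 g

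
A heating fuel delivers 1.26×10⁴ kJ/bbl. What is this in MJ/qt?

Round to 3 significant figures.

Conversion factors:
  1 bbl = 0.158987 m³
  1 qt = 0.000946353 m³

1.26×10⁴ kJ/bbl × 1000 J/kJ ÷ 0.158987 m³/bbl = 7.92518×10⁷ J/m³
7.92518×10⁷ J/m³ ÷ 1000000 J/MJ × 0.000946353 m³/qt = 0.0750002 MJ/qt

0.0750 MJ/qt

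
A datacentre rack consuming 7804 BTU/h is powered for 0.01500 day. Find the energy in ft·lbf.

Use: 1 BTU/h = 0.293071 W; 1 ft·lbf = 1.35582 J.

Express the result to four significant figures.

2.186×10⁶ ft·lbf

7804 BTU/h × 0.293071 = 2287.13 W
0.01500 day × 86400 = 1296 s
E = P × t = 2287.13 W × 1296 s = 2.96412×10⁶ J
2.96412×10⁶ J ÷ (1.35582 J/ft·lbf) = 2.18622×10⁶ ft·lbf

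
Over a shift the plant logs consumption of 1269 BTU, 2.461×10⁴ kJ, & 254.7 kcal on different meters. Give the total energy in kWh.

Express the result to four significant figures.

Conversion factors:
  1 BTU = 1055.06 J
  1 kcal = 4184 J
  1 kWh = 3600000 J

7.504 kWh

1269 BTU × 1055.06 → 1.33887×10⁶ J
2.461×10⁴ kJ × 1000 → 2.461×10⁷ J
254.7 kcal × 4184 → 1.06566×10⁶ J
Total: 1.33887×10⁶ + 2.461×10⁷ + 1.06566×10⁶ = 2.70145×10⁷ J
In kWh: 2.70145×10⁷ / 3600000 = 7.50403 kWh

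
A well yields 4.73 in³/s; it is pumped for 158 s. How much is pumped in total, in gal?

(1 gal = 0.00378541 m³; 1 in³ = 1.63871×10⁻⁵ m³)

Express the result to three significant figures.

4.73 in³/s → 7.7511×10⁻⁵ m³/s
V = Q × t = 7.7511×10⁻⁵ × 158 = 0.0122467 m³
In gal: 0.0122467 / 0.00378541 = 3.23524 gal

3.24 gal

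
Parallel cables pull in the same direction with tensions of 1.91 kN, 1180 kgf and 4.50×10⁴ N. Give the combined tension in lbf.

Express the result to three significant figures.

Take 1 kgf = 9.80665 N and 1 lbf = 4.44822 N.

1.31×10⁴ lbf

1.91 kN × 1000 → 1910 N
1180 kgf × 9.80665 → 11571.8 N
4.50×10⁴ N (already N)
Sum: 1910 + 11571.8 + 45000 = 58481.8 N
In lbf: 58481.8 / 4.44822 = 13147.2 lbf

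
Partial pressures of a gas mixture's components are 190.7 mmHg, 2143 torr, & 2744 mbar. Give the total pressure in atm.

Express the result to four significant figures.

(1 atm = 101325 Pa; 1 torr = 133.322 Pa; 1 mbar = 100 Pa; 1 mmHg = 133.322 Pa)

190.7 mmHg × 133.322 = 25424.5 Pa
2143 torr × 133.322 = 285709 Pa
2744 mbar × 100 = 274400 Pa
Sum: 25424.5 + 285709 + 274400 = 585534 Pa
In atm: 585534 / 101325 = 5.77877 atm

5.779 atm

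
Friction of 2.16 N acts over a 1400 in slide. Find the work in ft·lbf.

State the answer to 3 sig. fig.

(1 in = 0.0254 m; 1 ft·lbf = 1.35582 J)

1400 in × 0.0254 = 35.56 m
W = F × d = 2.16 N × 35.56 m = 76.8096 J
76.8096 J ÷ (1.35582 J/ft·lbf) = 56.6518 ft·lbf

56.7 ft·lbf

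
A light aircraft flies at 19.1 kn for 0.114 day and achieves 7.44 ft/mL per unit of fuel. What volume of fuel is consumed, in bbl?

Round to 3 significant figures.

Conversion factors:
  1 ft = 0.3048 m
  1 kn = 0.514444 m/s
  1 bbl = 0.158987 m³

0.268 bbl

19.1 kn → 9.82588 m/s
0.114 day → 9849.6 s
d = v × t = 9.82588 × 9849.6 = 96781 m
7.44 ft/mL → 2.26771×10⁶ m/m³
V = d / (distance per unit fuel) = 96781 / 2.26771×10⁶ = 0.0426779 m³
In bbl: 0.0426779 / 0.158987 = 0.268436 bbl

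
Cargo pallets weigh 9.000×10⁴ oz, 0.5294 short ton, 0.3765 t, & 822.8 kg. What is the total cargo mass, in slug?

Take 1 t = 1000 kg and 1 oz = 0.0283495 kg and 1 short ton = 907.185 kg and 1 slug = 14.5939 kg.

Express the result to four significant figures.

289.9 slug

9.000×10⁴ oz × 0.0283495 = 2551.46 kg
0.5294 short ton × 907.185 = 480.264 kg
0.3765 t × 1000 = 376.5 kg
822.8 kg (already kg)
Sum: 2551.46 + 480.264 + 376.5 + 822.8 = 4231.02 kg
In slug: 4231.02 / 14.5939 = 289.917 slug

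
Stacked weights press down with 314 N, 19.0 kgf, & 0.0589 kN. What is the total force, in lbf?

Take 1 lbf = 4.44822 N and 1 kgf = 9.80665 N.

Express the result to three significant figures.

126 lbf

314 N (already N)
19.0 kgf × 9.80665 = 186.326 N
0.0589 kN × 1000 = 58.9 N
Total: 314 + 186.326 + 58.9 = 559.226 N
In lbf: 559.226 / 4.44822 = 125.719 lbf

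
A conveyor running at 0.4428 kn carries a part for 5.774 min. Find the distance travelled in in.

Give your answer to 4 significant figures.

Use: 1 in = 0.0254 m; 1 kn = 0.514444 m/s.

0.4428 kn × 0.514444 → 0.227796 m/s
5.774 min × 60 → 346.44 s
d = v × t = 0.227796 m/s × 346.44 s = 78.9176 m
78.9176 m ÷ (0.0254 m/in) = 3106.99 in

3107 in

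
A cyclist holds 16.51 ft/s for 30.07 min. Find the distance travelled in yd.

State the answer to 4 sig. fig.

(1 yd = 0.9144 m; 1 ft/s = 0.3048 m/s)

9929 yd

16.51 ft/s × 0.3048 → 5.03225 m/s
30.07 min × 60 → 1804.2 s
d = v × t = 5.03225 m/s × 1804.2 s = 9079.19 m
9079.19 m ÷ (0.9144 m/yd) = 9929.12 yd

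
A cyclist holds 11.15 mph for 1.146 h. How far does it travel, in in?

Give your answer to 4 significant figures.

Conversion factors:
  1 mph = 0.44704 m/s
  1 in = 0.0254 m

11.15 mph × 0.44704 → 4.9845 m/s
1.146 h × 3600 → 4125.6 s
d = v × t = 4.9845 m/s × 4125.6 s = 20564.1 m
20564.1 m ÷ (0.0254 m/in) = 809610 in

8.096×10⁵ in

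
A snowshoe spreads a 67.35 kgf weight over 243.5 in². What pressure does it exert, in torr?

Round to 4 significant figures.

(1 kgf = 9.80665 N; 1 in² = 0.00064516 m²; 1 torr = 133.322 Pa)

67.35 kgf × 9.80665 → 660.478 N
243.5 in² × 0.00064516 → 0.157096 m²
P = F / A = 660.478 N / 0.157096 m² = 4204.3 Pa
4204.3 Pa ÷ (133.322 Pa/torr) = 31.5349 torr

31.53 torr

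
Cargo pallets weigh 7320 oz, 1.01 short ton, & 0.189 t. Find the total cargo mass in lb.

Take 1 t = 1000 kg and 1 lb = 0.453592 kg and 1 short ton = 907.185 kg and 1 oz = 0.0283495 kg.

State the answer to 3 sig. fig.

2890 lb

7320 oz × 0.0283495 = 207.518 kg
1.01 short ton × 907.185 = 916.257 kg
0.189 t × 1000 = 189 kg
Sum: 207.518 + 916.257 + 189 = 1312.78 kg
In lb: 1312.78 / 0.453592 = 2894.19 lb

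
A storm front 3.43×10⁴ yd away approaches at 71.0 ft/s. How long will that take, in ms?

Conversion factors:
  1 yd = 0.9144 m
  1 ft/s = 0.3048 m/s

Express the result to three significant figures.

3.43×10⁴ yd × 0.9144 → 31363.9 m
71.0 ft/s × 0.3048 → 21.6408 m/s
t = d / v = 31363.9 m / 21.6408 m/s = 1449.29 s
1449.29 s ÷ (0.001 s/ms) = 1.44929×10⁶ ms

1.45×10⁶ ms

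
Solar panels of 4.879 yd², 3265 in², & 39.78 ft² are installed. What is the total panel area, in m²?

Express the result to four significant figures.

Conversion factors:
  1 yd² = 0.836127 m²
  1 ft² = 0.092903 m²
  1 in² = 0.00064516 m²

4.879 yd² × 0.836127 = 4.07946 m²
3265 in² × 0.00064516 = 2.10645 m²
39.78 ft² × 0.092903 = 3.69568 m²
Combined: 4.07946 + 2.10645 + 3.69568 = 9.88159 m²

9.882 m²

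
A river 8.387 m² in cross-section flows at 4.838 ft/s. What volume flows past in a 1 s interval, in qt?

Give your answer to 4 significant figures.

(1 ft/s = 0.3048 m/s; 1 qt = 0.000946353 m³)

4.838 ft/s × 0.3048 → 1.47462 m/s
V = v × A × t = 1.47462 m/s × 8.387 m² × 1 s = 12.3676 m³
12.3676 m³ ÷ (0.000946353 m³/qt) = 13068.7 qt

1.307×10⁴ qt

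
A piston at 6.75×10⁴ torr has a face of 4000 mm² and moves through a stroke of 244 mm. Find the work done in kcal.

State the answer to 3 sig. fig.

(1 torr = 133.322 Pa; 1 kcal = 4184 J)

6.75×10⁴ torr → 8.99924×10⁶ Pa
4000 mm² → 0.004 m²
F = P × A = 8.99924×10⁶ × 0.004 = 35997 N
244 mm → 0.244 m
W = F × d = 35997 × 0.244 = 8783.27 J
In kcal: 8783.27 / 4184 = 2.09925 kcal

2.10 kcal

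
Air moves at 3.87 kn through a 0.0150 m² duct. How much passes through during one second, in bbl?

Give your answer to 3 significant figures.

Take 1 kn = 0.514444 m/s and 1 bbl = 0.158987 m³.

0.188 bbl

3.87 kn × 0.514444 = 1.9909 m/s
V = v × A × t = 1.9909 m/s × 0.015 m² × 1 s = 0.0298635 m³
0.0298635 m³ ÷ (0.158987 m³/bbl) = 0.187836 bbl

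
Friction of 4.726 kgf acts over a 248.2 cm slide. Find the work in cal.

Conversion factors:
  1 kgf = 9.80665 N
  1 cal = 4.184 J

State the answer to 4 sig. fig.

27.49 cal

4.726 kgf × 9.80665 → 46.3462 N
248.2 cm × 0.01 → 2.482 m
W = F × d = 46.3462 N × 2.482 m = 115.031 J
115.031 J ÷ (4.184 J/cal) = 27.4931 cal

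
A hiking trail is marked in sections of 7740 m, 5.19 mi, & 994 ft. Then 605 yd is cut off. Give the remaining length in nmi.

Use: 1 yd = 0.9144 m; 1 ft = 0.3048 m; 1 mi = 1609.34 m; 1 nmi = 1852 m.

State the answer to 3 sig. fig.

8.55 nmi

7740 m (already m)
5.19 mi × 1609.34 = 8352.47 m
994 ft × 0.3048 = 302.971 m
605 yd × 0.9144 = 553.212 m
Net: 7740 + 8352.47 + 302.971 − 553.212 = 15842.2 m
In nmi: 15842.2 / 1852 = 8.5541 nmi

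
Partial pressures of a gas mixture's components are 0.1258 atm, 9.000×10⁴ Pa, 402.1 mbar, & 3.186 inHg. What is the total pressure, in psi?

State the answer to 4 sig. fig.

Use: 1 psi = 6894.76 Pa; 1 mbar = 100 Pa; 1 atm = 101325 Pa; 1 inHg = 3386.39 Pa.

0.1258 atm × 101325 = 12746.7 Pa
9.000×10⁴ Pa (already Pa)
402.1 mbar × 100 = 40210 Pa
3.186 inHg × 3386.39 = 10789 Pa
Total: 12746.7 + 90000 + 40210 + 10789 = 153746 Pa
In psi: 153746 / 6894.76 = 22.299 psi

22.30 psi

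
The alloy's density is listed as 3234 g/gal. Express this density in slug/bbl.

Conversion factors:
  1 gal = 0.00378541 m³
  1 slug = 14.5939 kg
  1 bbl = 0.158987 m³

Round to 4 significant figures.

9.307 slug/bbl

3234 g/gal × 0.001 kg/g ÷ 0.00378541 m³/gal = 854.333 kg/m³
854.333 kg/m³ ÷ 14.5939 kg/slug × 0.158987 m³/bbl = 9.30717 slug/bbl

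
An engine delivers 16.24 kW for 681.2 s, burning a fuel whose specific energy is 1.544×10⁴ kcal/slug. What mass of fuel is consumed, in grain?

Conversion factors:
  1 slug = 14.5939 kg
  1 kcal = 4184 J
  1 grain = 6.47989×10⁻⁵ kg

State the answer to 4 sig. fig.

3.857×10⁴ grain

16.24 kW → 16240 W
E = P × t = 16240 × 681.2 = 1.10627×10⁷ J
1.544×10⁴ kcal/slug → 4.42657×10⁶ J/kg
m = E / e_s = 1.10627×10⁷ / 4.42657×10⁶ = 2.49916 kg
In grain: 2.49916 / 6.47989×10⁻⁵ = 38567.9 grain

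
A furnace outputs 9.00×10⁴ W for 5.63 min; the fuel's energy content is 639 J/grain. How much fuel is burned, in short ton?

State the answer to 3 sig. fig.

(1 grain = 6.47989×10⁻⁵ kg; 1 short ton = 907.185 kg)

5.63 min → 337.8 s
E = P × t = 90000 × 337.8 = 3.0402×10⁷ J
639 J/grain → 9.86128×10⁶ J/kg
m = E / e_s = 3.0402×10⁷ / 9.86128×10⁶ = 3.08297 kg
In short ton: 3.08297 / 907.185 = 0.00339839 short ton

0.00340 short ton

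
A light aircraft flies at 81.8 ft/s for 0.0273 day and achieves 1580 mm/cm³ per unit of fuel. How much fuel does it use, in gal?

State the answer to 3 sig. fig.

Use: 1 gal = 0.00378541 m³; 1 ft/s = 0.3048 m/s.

81.8 ft/s → 24.9326 m/s
0.0273 day → 2358.72 s
d = v × t = 24.9326 × 2358.72 = 58809 m
1580 mm/cm³ → 1.58×10⁶ m/m³
V = d / (distance per unit fuel) = 58809 / 1.58×10⁶ = 0.0372209 m³
In gal: 0.0372209 / 0.00378541 = 9.83273 gal

9.83 gal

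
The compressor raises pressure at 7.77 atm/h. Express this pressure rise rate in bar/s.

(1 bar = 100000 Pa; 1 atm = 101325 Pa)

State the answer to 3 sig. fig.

7.77 atm/h × 101325 Pa/atm ÷ 3600 s/h = 218.693 Pa/s
218.693 Pa/s ÷ 100000 Pa/bar = 0.00218693 bar/s

0.00219 bar/s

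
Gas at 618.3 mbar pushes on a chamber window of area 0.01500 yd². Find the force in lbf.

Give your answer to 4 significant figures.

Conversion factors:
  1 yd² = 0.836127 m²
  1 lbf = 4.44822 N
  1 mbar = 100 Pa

618.3 mbar × 100 = 61830 Pa
0.01500 yd² × 0.836127 = 0.0125419 m²
F = P × A = 61830 Pa × 0.0125419 m² = 775.466 N
775.466 N ÷ (4.44822 N/lbf) = 174.332 lbf

174.3 lbf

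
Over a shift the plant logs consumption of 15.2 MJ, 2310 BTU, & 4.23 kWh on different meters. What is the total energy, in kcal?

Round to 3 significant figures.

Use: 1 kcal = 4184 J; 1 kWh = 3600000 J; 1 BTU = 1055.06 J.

7850 kcal

15.2 MJ × 1000000 = 1.52×10⁷ J
2310 BTU × 1055.06 = 2.43719×10⁶ J
4.23 kWh × 3600000 = 1.5228×10⁷ J
Total: 1.52×10⁷ + 2.43719×10⁶ + 1.5228×10⁷ = 3.28652×10⁷ J
In kcal: 3.28652×10⁷ / 4184 = 7854.97 kcal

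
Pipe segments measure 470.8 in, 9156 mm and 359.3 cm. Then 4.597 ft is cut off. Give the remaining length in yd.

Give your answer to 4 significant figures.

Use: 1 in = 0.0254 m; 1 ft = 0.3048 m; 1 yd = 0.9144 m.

470.8 in × 0.0254 = 11.9583 m
9156 mm × 0.001 = 9.156 m
359.3 cm × 0.01 = 3.593 m
4.597 ft × 0.3048 = 1.40117 m
Net: 11.9583 + 9.156 + 3.593 − 1.40117 = 23.3061 m
In yd: 23.3061 / 0.9144 = 25.4879 yd

25.49 yd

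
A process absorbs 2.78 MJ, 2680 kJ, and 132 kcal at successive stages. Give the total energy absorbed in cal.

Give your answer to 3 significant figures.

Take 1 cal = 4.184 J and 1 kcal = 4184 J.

1.44×10⁶ cal

2.78 MJ × 1000000 = 2.78×10⁶ J
2680 kJ × 1000 = 2.68×10⁶ J
132 kcal × 4184 = 552288 J
Combined: 2.78×10⁶ + 2.68×10⁶ + 552288 = 6.01229×10⁶ J
In cal: 6.01229×10⁶ / 4.184 = 1.43697×10⁶ cal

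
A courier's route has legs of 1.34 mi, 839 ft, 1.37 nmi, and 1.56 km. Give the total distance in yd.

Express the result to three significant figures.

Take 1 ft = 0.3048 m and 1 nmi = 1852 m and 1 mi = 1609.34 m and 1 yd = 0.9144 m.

7120 yd

1.34 mi × 1609.34 → 2156.52 m
839 ft × 0.3048 → 255.727 m
1.37 nmi × 1852 → 2537.24 m
1.56 km × 1000 → 1560 m
Combined: 2156.52 + 255.727 + 2537.24 + 1560 = 6509.49 m
In yd: 6509.49 / 0.9144 = 7118.86 yd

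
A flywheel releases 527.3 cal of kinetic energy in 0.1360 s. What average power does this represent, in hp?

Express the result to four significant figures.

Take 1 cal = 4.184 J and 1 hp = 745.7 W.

527.3 cal × 4.184 → 2206.22 J
P = E / t = 2206.22 J / 0.136 s = 16222.2 W
16222.2 W ÷ (745.7 W/hp) = 21.7543 hp

21.75 hp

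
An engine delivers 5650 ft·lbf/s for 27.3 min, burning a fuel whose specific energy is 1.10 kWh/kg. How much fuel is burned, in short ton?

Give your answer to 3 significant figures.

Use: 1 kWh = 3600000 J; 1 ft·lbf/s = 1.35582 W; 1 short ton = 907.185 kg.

0.00349 short ton

5650 ft·lbf/s → 7660.38 W
27.3 min → 1638 s
E = P × t = 7660.38 × 1638 = 1.25477×10⁷ J
1.10 kWh/kg → 3.96×10⁶ J/kg
m = E / e_s = 1.25477×10⁷ / 3.96×10⁶ = 3.16861 kg
In short ton: 3.16861 / 907.185 = 0.00349279 short ton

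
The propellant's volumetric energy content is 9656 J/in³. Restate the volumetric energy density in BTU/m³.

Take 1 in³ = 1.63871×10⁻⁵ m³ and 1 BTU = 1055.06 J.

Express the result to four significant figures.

9656 J/in³ ÷ 1.63871×10⁻⁵ m³/in³ = 5.89244×10⁸ J/m³
5.89244×10⁸ J/m³ ÷ 1055.06 J/BTU = 558493 BTU/m³

5.585×10⁵ BTU/m³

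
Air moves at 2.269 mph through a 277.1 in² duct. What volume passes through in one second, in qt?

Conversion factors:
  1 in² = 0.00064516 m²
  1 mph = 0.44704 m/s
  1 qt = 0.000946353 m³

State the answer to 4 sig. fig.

2.269 mph × 0.44704 = 1.01433 m/s
277.1 in² × 0.00064516 = 0.178774 m²
V = v × A × t = 1.01433 m/s × 0.178774 m² × 1 s = 0.181336 m³
0.181336 m³ ÷ (0.000946353 m³/qt) = 191.616 qt

191.6 qt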